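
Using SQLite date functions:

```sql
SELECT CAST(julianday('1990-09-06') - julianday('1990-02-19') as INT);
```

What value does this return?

9 days remain in February 1990 after the 19th (28 − 19).
Full months from March 1990 through August 1990 contribute their day counts.
Then 6 days into September 1990.
Total: 9 + 31 + 30 + 31 + 30 + 31 + 31 + 6 = 199.

199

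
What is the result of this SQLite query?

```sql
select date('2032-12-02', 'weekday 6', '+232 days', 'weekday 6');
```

`weekday 6` advances to the next Saturday; 2032-12-02 is a Thursday, so it moves forward to 2032-12-04.
Applying '+232 days' to 2032-12-04: counting 232 days forward gives 2033-07-24.
`weekday 6` advances to the next Saturday; 2033-07-24 is a Sunday, so it moves forward to 2033-07-30.

2033-07-30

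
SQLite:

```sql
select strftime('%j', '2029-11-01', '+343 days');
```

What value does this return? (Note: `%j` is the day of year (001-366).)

283

First apply '+343 days': 2029-11-01 → 2030-10-10.
Day-of-year for 2030-10-10: days since 2030-01-01 inclusive = 283, zero-padded to 283.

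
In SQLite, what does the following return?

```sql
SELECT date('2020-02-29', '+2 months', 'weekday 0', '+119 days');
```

Adding +2 months to 2020-02-29 gives 2020-04-29.
`weekday 0` advances to the next Sunday; 2020-04-29 is a Wednesday, so it moves forward to 2020-05-03.
Applying '+119 days' to 2020-05-03: counting 119 days forward gives 2020-08-30.

2020-08-30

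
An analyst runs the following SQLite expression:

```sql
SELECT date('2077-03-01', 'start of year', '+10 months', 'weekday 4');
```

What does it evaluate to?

2077-11-04

`start of year` rewinds 2077-03-01 to 2077-01-01.
Adding +10 months to 2077-01-01 gives 2077-11-01.
`weekday 4` advances to the next Thursday; 2077-11-01 is a Monday, so it moves forward to 2077-11-04.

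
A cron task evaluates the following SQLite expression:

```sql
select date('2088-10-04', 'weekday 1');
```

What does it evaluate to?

2088-10-04

`weekday 1` advances to the next Monday; 2088-10-04 is already a Monday, so it stays at 2088-10-04.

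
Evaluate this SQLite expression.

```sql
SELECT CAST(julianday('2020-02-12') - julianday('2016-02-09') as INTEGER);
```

20 days remain in February 2016 after the 9th (29 − 9).
Full months from March 2016 through January 2020 contribute their day counts.
Then 12 days into February 2020.
Total: 20 + 31 + 30 + 31 + 30 + 31 + 31 + 30 + 31 + 30 + 31 + 31 + 28 + 31 + 30 + 31 + 30 + 31 + 31 + 30 + 31 + 30 + 31 + 31 + 28 + 31 + 30 + 31 + 30 + 31 + 31 + 30 + 31 + 30 + 31 + 31 + 28 + 31 + 30 + 31 + 30 + 31 + 31 + 30 + 31 + 30 + 31 + 31 + 12 = 1464.

1464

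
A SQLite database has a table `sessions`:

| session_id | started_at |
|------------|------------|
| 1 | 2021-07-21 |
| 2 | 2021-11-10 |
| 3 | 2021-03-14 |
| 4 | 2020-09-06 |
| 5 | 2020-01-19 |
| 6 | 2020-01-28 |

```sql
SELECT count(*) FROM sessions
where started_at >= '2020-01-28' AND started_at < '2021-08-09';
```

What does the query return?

4

Rows in [2020-01-28, 2021-08-09): 2021-07-21, 2021-03-14, 2020-09-06, 2020-01-28 → 4 rows.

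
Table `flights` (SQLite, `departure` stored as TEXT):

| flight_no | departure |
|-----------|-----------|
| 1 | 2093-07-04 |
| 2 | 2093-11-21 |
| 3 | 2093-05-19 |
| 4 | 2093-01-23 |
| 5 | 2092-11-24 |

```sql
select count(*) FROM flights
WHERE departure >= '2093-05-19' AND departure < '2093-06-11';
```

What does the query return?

1

Rows in [2093-05-19, 2093-06-11): 2093-05-19 → 1 row.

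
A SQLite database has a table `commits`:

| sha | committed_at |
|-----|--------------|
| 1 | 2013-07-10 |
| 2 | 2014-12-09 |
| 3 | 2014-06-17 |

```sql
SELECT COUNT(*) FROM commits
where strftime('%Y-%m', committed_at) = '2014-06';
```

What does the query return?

1

Rows with year-month 2014-06: 2014-06-17 → 1.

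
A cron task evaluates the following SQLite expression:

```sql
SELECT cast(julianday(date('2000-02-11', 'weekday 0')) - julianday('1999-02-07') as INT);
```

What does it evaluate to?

`weekday 0` advances to the next Sunday; 2000-02-11 is a Friday, so it moves forward to 2000-02-13.
21 days remain in February 1999 after the 7th (28 − 7).
Full months from March 1999 through January 2000 contribute their day counts.
Then 13 days into February 2000.
Total: 21 + 31 + 30 + 31 + 30 + 31 + 31 + 30 + 31 + 30 + 31 + 31 + 13 = 371.

371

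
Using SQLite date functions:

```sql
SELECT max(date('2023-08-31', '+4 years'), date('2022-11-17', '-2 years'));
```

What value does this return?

date('2023-08-31', '+4 years') → 2027-08-31.
date('2022-11-17', '-2 years') → 2020-11-17.
Later of the two is 2027-08-31.

2027-08-31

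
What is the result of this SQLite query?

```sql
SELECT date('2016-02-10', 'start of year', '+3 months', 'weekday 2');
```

2016-04-05

`start of year` rewinds 2016-02-10 to 2016-01-01.
Adding +3 months to 2016-01-01 gives 2016-04-01.
`weekday 2` advances to the next Tuesday; 2016-04-01 is a Friday, so it moves forward to 2016-04-05.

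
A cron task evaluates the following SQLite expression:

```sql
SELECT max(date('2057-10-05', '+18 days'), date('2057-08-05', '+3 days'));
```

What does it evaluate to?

2057-10-23

date('2057-10-05', '+18 days') → 2057-10-23.
date('2057-08-05', '+3 days') → 2057-08-08.
Later of the two is 2057-10-23.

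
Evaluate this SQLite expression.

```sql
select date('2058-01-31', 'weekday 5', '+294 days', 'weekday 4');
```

2058-11-28

`weekday 5` advances to the next Friday; 2058-01-31 is a Thursday, so it moves forward to 2058-02-01.
Applying '+294 days' to 2058-02-01: counting 294 days forward gives 2058-11-22.
`weekday 4` advances to the next Thursday; 2058-11-22 is a Friday, so it moves forward to 2058-11-28.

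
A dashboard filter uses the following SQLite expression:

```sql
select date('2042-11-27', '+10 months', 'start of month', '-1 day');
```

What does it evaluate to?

Adding +10 months to 2042-11-27 gives 2043-09-27.
`start of month` rewinds 2043-09-27 to 2043-09-01.
Going back 1 day from 2043-09-01 reaches 2043-08-31 (last day of August, 31 days).

2043-08-31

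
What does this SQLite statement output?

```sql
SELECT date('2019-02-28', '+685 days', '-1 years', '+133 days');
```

Applying '+685 days' to 2019-02-28: counting 685 days forward gives 2021-01-13.
Adding -1 year to 2021-01-13 gives 2020-01-13.
Applying '+133 days' to 2020-01-13: counting 133 days forward gives 2020-05-25.

2020-05-25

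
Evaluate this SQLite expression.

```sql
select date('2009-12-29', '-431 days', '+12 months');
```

2009-10-24

Applying '-431 days' to 2009-12-29: counting 431 days back gives 2008-10-24.
Adding +12 months to 2008-10-24 gives 2009-10-24.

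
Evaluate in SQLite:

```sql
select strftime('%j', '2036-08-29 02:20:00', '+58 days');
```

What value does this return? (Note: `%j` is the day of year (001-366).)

First apply '+58 days': 2036-08-29 02:20:00 → 2036-10-26 02:20:00.
Day-of-year for 2036-10-26: days since 2036-01-01 inclusive = 300, zero-padded to 300.

300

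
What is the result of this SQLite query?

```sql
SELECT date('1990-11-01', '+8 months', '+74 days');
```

Adding +8 months to 1990-11-01 gives 1991-07-01.
Applying '+74 days' to 1991-07-01: counting 74 days forward gives 1991-09-13.

1991-09-13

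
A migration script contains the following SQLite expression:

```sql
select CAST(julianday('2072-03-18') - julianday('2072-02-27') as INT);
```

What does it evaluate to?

20

2 days remain in February 2072 after the 27th (29 − 27).
Then 18 days into March 2072.
Total: 2 + 18 = 20.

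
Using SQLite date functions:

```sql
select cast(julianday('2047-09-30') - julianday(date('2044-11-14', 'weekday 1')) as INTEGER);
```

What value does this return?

1050

`weekday 1` advances to the next Monday; 2044-11-14 is already a Monday, so it stays at 2044-11-14.
16 days remain in November 2044 after the 14th (30 − 14).
Full months from December 2044 through August 2047 contribute their day counts.
Then 30 days into September 2047.
Total: 16 + 31 + 31 + 28 + 31 + 30 + 31 + 30 + 31 + 31 + 30 + 31 + 30 + 31 + 31 + 28 + 31 + 30 + 31 + 30 + 31 + 31 + 30 + 31 + 30 + 31 + 31 + 28 + 31 + 30 + 31 + 30 + 31 + 31 + 30 = 1050.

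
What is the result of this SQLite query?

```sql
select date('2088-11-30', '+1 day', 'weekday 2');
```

2088-12-07

November 2088 has 30 days; 0 remain after the 30th, so 1 days reach 2088-12-01.
`weekday 2` advances to the next Tuesday; 2088-12-01 is a Wednesday, so it moves forward to 2088-12-07.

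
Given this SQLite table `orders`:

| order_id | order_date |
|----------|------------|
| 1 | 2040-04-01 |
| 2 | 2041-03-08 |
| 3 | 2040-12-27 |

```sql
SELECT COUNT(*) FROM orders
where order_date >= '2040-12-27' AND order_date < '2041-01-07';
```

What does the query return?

1

Rows in [2040-12-27, 2041-01-07): 2040-12-27 → 1 row.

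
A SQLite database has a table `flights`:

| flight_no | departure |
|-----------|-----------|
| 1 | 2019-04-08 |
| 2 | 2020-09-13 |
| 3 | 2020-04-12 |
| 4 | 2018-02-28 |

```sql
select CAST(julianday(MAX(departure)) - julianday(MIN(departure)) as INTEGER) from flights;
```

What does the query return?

928

MIN = 2018-02-28, MAX = 2020-09-13.
0 days remain in February 2018 after the 28th (28 − 28).
Full months from March 2018 through August 2020 contribute their day counts.
Then 13 days into September 2020.
Total: 0 + 31 + 30 + 31 + 30 + 31 + 31 + 30 + 31 + 30 + 31 + 31 + 28 + 31 + 30 + 31 + 30 + 31 + 31 + 30 + 31 + 30 + 31 + 31 + 29 + 31 + 30 + 31 + 30 + 31 + 31 + 13 = 928.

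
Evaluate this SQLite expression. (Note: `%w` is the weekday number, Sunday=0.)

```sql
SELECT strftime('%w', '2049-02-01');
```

2049-02-01 is a Monday; with Sunday=0 that is 1.

1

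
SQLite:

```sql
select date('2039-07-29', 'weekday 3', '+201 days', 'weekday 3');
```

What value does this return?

2040-02-22

`weekday 3` advances to the next Wednesday; 2039-07-29 is a Friday, so it moves forward to 2039-08-03.
Applying '+201 days' to 2039-08-03: counting 201 days forward gives 2040-02-20.
`weekday 3` advances to the next Wednesday; 2040-02-20 is a Monday, so it moves forward to 2040-02-22.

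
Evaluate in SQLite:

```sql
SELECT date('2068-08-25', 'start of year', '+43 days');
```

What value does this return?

`start of year` rewinds 2068-08-25 to 2068-01-01.
Applying '+43 days' to 2068-01-01: counting 43 days forward gives 2068-02-13.

2068-02-13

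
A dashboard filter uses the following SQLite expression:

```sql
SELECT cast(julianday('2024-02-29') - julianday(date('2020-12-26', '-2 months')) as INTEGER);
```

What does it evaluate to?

1221

Adding -2 months to 2020-12-26 gives 2020-10-26.
5 days remain in October 2020 after the 26th (31 − 26).
Full months from November 2020 through January 2024 contribute their day counts.
Then 29 days into February 2024.
Total: 5 + 30 + 31 + 31 + 28 + 31 + 30 + 31 + 30 + 31 + 31 + 30 + 31 + 30 + 31 + 31 + 28 + 31 + 30 + 31 + 30 + 31 + 31 + 30 + 31 + 30 + 31 + 31 + 28 + 31 + 30 + 31 + 30 + 31 + 31 + 30 + 31 + 30 + 31 + 31 + 29 = 1221.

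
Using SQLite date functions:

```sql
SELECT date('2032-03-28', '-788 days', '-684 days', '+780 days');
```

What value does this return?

Applying '-788 days' to 2032-03-28: counting 788 days back gives 2030-01-30.
Applying '-684 days' to 2030-01-30: counting 684 days back gives 2028-03-17.
Applying '+780 days' to 2028-03-17: counting 780 days forward gives 2030-05-06.

2030-05-06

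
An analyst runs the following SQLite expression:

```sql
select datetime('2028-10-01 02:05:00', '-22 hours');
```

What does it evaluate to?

2028-09-30 04:05:00

-22 hours from 2028-10-01 02:05:00 is 2028-09-30 04:05:00 (crosses midnight).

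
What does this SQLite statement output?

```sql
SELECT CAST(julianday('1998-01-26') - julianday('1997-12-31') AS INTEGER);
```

26

0 days remain in December 1997 after the 31st (31 − 31).
Then 26 days into January 1998.
Total: 0 + 26 = 26.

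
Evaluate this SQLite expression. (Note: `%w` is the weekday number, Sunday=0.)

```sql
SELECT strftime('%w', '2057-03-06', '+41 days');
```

1

First apply '+41 days': 2057-03-06 → 2057-04-16.
2057-04-16 is a Monday; with Sunday=0 that is 1.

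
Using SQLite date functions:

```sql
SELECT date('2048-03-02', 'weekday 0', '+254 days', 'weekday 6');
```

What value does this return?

2048-11-21

`weekday 0` advances to the next Sunday; 2048-03-02 is a Monday, so it moves forward to 2048-03-08.
Applying '+254 days' to 2048-03-08: counting 254 days forward gives 2048-11-17.
`weekday 6` advances to the next Saturday; 2048-11-17 is a Tuesday, so it moves forward to 2048-11-21.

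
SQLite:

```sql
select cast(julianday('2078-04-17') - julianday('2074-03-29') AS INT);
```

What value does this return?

1480

2 days remain in March 2074 after the 29th (31 − 29).
Full months from April 2074 through March 2078 contribute their day counts.
Then 17 days into April 2078.
Total: 2 + 30 + 31 + 30 + 31 + 31 + 30 + 31 + 30 + 31 + 31 + 28 + 31 + 30 + 31 + 30 + 31 + 31 + 30 + 31 + 30 + 31 + 31 + 29 + 31 + 30 + 31 + 30 + 31 + 31 + 30 + 31 + 30 + 31 + 31 + 28 + 31 + 30 + 31 + 30 + 31 + 31 + 30 + 31 + 30 + 31 + 31 + 28 + 31 + 17 = 1480.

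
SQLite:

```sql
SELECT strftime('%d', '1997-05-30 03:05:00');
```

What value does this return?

`%d` extracts the 2-digit day of month: 30.

30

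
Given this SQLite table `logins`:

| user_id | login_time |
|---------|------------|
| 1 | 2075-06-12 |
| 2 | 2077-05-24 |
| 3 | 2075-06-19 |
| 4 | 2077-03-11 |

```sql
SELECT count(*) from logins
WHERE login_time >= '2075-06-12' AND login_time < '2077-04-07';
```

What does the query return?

3

Rows in [2075-06-12, 2077-04-07): 2075-06-12, 2075-06-19, 2077-03-11 → 3 rows.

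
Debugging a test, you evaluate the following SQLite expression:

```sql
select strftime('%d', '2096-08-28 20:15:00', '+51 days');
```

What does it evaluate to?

18

First apply '+51 days': 2096-08-28 20:15:00 → 2096-10-18 20:15:00.
`%d` extracts the 2-digit day of month: 18.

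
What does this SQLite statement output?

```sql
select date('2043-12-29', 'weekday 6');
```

2044-01-02

`weekday 6` advances to the next Saturday; 2043-12-29 is a Tuesday, so it moves forward to 2044-01-02.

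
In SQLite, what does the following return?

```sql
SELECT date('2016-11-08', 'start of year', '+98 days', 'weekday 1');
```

`start of year` rewinds 2016-11-08 to 2016-01-01.
Applying '+98 days' to 2016-01-01: counting 98 days forward gives 2016-04-08.
`weekday 1` advances to the next Monday; 2016-04-08 is a Friday, so it moves forward to 2016-04-11.

2016-04-11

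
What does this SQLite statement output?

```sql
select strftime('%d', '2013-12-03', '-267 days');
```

11

First apply '-267 days': 2013-12-03 → 2013-03-11.
`%d` extracts the 2-digit day of month: 11.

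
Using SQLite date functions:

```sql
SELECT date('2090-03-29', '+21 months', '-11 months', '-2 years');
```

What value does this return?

Adding +21 months to 2090-03-29 gives 2091-12-29.
Adding -11 months to 2091-12-29 gives 2091-01-29.
Adding -2 years to 2091-01-29 gives 2089-01-29.

2089-01-29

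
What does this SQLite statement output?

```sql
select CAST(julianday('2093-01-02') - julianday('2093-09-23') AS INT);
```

29 days remain in January 2093 after the 2nd (31 − 2).
Full months from February 2093 through August 2093 contribute their day counts.
Then 23 days into September 2093.
Total: 29 + 28 + 31 + 30 + 31 + 30 + 31 + 31 + 23 = 264.
The subtraction is earlier − later, so the result is −264 → -264.

-264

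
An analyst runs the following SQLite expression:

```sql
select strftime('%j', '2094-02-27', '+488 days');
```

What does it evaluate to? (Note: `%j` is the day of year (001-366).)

First apply '+488 days': 2094-02-27 → 2095-06-30.
Day-of-year for 2095-06-30: days since 2095-01-01 inclusive = 181, zero-padded to 181.

181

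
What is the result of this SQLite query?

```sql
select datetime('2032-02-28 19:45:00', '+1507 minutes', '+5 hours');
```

2032-03-01 01:52:00

1507 minutes = 25h 7m; +1507 minutes from 2032-02-28 19:45:00 is 2032-02-29 20:52:00 (crosses midnight).
+5 hours from 2032-02-29 20:52:00 is 2032-03-01 01:52:00 (crosses midnight).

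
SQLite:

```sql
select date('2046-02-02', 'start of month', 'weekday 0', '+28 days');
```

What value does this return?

2046-03-04

`start of month` rewinds 2046-02-02 to 2046-02-01.
`weekday 0` advances to the next Sunday; 2046-02-01 is a Thursday, so it moves forward to 2046-02-04.
February 2046 has 28 days; 24 remain after the 4th, so 25 days reach 2046-03-01.
Advancing 3 more days within March lands on 2046-03-04.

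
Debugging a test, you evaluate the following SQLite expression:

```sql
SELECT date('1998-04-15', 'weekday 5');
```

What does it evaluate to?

`weekday 5` advances to the next Friday; 1998-04-15 is a Wednesday, so it moves forward to 1998-04-17.

1998-04-17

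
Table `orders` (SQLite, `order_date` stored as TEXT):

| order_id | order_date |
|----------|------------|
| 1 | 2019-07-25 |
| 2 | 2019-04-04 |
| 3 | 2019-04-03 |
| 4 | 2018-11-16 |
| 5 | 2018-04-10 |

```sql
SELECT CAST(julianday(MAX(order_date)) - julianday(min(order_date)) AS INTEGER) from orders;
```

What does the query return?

471

MIN = 2018-04-10, MAX = 2019-07-25.
20 days remain in April 2018 after the 10th (30 − 10).
Full months from May 2018 through June 2019 contribute their day counts.
Then 25 days into July 2019.
Total: 20 + 31 + 30 + 31 + 31 + 30 + 31 + 30 + 31 + 31 + 28 + 31 + 30 + 31 + 30 + 25 = 471.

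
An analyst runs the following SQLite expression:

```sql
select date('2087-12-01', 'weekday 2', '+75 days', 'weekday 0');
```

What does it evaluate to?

2088-02-15

`weekday 2` advances to the next Tuesday; 2087-12-01 is a Monday, so it moves forward to 2087-12-02.
Applying '+75 days' to 2087-12-02: counting 75 days forward gives 2088-02-15.
`weekday 0` advances to the next Sunday; 2088-02-15 is already a Sunday, so it stays at 2088-02-15.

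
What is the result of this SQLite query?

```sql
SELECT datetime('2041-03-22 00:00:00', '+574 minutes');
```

2041-03-22 09:34:00

574 minutes = 9h 34m; +574 minutes from 2041-03-22 00:00:00 is 2041-03-22 09:34:00.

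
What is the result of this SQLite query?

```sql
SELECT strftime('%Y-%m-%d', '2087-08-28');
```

2087-08-28

`%Y-%m-%d` extracts the ISO date: 2087-08-28.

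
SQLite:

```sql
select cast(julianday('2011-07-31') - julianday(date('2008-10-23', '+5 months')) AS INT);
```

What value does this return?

Adding +5 months to 2008-10-23 gives 2009-03-23.
8 days remain in March 2009 after the 23rd (31 − 23).
Full months from April 2009 through June 2011 contribute their day counts.
Then 31 days into July 2011.
Total: 8 + 30 + 31 + 30 + 31 + 31 + 30 + 31 + 30 + 31 + 31 + 28 + 31 + 30 + 31 + 30 + 31 + 31 + 30 + 31 + 30 + 31 + 31 + 28 + 31 + 30 + 31 + 30 + 31 = 860.

860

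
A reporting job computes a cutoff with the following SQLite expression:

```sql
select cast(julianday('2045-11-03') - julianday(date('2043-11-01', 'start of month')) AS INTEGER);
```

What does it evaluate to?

733

`start of month` rewinds 2043-11-01 to 2043-11-01.
29 days remain in November 2043 after the 1st (30 − 1).
Full months from December 2043 through October 2045 contribute their day counts.
Then 3 days into November 2045.
Total: 29 + 31 + 31 + 29 + 31 + 30 + 31 + 30 + 31 + 31 + 30 + 31 + 30 + 31 + 31 + 28 + 31 + 30 + 31 + 30 + 31 + 31 + 30 + 31 + 3 = 733.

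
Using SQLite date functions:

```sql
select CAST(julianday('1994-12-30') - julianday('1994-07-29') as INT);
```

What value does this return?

2 days remain in July 1994 after the 29th (31 − 29).
August 1994: 31 days.
September 1994: 30 days.
October 1994: 31 days.
November 1994: 30 days.
Then 30 days into December 1994.
Total: 2 + 31 + 30 + 31 + 30 + 30 = 154.

154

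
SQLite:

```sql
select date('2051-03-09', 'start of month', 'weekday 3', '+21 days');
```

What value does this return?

`start of month` rewinds 2051-03-09 to 2051-03-01.
`weekday 3` advances to the next Wednesday; 2051-03-01 is already a Wednesday, so it stays at 2051-03-01.
Advancing 21 more days within March lands on 2051-03-22.

2051-03-22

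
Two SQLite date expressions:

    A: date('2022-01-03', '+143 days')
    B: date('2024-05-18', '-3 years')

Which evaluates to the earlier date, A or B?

A = 2022-05-26.
B = 2021-05-18.
B is earlier.

B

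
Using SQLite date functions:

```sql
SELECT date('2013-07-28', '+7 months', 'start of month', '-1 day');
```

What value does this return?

2014-01-31

Adding +7 months to 2013-07-28 gives 2014-02-28.
`start of month` rewinds 2014-02-28 to 2014-02-01.
Going back 1 day from 2014-02-01 reaches 2014-01-31 (last day of January, 31 days).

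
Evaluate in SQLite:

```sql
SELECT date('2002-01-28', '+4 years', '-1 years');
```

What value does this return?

2005-01-28

Adding +4 years to 2002-01-28 gives 2006-01-28.
Adding -1 year to 2006-01-28 gives 2005-01-28.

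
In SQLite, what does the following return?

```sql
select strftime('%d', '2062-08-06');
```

06

`%d` extracts the 2-digit day of month: 06.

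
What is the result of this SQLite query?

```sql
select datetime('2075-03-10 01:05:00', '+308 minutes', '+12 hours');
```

2075-03-10 18:13:00

308 minutes = 5h 8m; +308 minutes from 2075-03-10 01:05:00 is 2075-03-10 06:13:00.
+12 hours from 2075-03-10 06:13:00 is 2075-03-10 18:13:00.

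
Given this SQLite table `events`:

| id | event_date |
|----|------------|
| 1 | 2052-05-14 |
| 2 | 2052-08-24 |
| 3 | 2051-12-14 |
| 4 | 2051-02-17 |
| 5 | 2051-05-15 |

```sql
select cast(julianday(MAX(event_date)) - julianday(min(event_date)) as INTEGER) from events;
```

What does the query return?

554

MIN = 2051-02-17, MAX = 2052-08-24.
11 days remain in February 2051 after the 17th (28 − 17).
Full months from March 2051 through July 2052 contribute their day counts.
Then 24 days into August 2052.
Total: 11 + 31 + 30 + 31 + 30 + 31 + 31 + 30 + 31 + 30 + 31 + 31 + 29 + 31 + 30 + 31 + 30 + 31 + 24 = 554.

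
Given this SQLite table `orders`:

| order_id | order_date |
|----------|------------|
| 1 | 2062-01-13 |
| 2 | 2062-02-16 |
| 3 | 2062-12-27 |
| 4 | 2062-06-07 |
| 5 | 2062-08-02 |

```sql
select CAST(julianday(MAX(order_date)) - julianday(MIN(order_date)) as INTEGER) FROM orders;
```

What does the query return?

348

MIN = 2062-01-13, MAX = 2062-12-27.
18 days remain in January 2062 after the 13th (31 − 13).
Full months from February 2062 through November 2062 contribute their day counts.
Then 27 days into December 2062.
Total: 18 + 28 + 31 + 30 + 31 + 30 + 31 + 31 + 30 + 31 + 30 + 27 = 348.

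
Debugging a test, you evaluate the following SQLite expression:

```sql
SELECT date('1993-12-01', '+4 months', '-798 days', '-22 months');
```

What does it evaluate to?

1990-03-24

Adding +4 months to 1993-12-01 gives 1994-04-01.
Applying '-798 days' to 1994-04-01: counting 798 days back gives 1992-01-24.
Adding -22 months to 1992-01-24 gives 1990-03-24.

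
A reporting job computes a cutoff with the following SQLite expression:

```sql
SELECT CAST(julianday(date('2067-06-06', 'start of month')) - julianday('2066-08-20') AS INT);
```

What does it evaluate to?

`start of month` rewinds 2067-06-06 to 2067-06-01.
11 days remain in August 2066 after the 20th (31 − 20).
Full months from September 2066 through May 2067 contribute their day counts.
Then 1 day into June 2067.
Total: 11 + 30 + 31 + 30 + 31 + 31 + 28 + 31 + 30 + 31 + 1 = 285.

285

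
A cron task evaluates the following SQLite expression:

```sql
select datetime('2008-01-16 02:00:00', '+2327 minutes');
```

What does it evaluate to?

2008-01-17 16:47:00

2327 minutes = 38h 47m; +2327 minutes from 2008-01-16 02:00:00 is 2008-01-17 16:47:00 (crosses midnight).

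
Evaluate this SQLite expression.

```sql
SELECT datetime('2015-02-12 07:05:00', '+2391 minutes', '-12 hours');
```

2015-02-13 10:56:00

2391 minutes = 39h 51m; +2391 minutes from 2015-02-12 07:05:00 is 2015-02-13 22:56:00 (crosses midnight).
-12 hours from 2015-02-13 22:56:00 is 2015-02-13 10:56:00.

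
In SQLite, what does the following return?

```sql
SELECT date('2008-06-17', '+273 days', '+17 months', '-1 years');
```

2009-08-17

Applying '+273 days' to 2008-06-17: counting 273 days forward gives 2009-03-17.
Adding +17 months to 2009-03-17 gives 2010-08-17.
Adding -1 year to 2010-08-17 gives 2009-08-17.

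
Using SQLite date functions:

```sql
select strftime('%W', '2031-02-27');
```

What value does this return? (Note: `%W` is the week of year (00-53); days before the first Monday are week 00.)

08

2031-02-27 is a Thursday. SQLite's %W counts Mondays since the year started; the result is 08.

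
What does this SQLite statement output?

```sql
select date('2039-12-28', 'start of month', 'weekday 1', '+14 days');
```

2039-12-19

`start of month` rewinds 2039-12-28 to 2039-12-01.
`weekday 1` advances to the next Monday; 2039-12-01 is a Thursday, so it moves forward to 2039-12-05.
Advancing 14 more days within December lands on 2039-12-19.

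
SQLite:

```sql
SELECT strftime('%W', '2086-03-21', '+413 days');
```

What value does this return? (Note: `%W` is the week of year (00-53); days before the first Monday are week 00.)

First apply '+413 days': 2086-03-21 → 2087-05-08.
2087-05-08 is a Thursday. SQLite's %W counts Mondays since the year started; the result is 18.

18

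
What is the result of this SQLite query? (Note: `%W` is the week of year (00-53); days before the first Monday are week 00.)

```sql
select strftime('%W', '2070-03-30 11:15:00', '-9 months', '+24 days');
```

29

First apply '-9 months', '+24 days': 2070-03-30 11:15:00 → 2069-07-24 11:15:00.
2069-07-24 is a Wednesday. SQLite's %W counts Mondays since the year started; the result is 29.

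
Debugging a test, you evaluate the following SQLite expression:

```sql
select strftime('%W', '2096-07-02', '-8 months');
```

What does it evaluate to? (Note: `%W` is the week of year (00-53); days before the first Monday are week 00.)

First apply '-8 months': 2096-07-02 → 2095-11-02.
2095-11-02 is a Wednesday. SQLite's %W counts Mondays since the year started; the result is 44.

44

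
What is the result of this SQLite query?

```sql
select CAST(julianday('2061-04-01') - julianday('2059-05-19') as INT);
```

12 days remain in May 2059 after the 19th (31 − 19).
Full months from June 2059 through March 2061 contribute their day counts.
Then 1 day into April 2061.
Total: 12 + 30 + 31 + 31 + 30 + 31 + 30 + 31 + 31 + 29 + 31 + 30 + 31 + 30 + 31 + 31 + 30 + 31 + 30 + 31 + 31 + 28 + 31 + 1 = 683.

683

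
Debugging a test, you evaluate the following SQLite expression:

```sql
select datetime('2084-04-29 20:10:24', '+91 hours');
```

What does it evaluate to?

2084-05-03 15:10:24

+91 hours from 2084-04-29 20:10:24 is 2084-05-03 15:10:24 (crosses midnight).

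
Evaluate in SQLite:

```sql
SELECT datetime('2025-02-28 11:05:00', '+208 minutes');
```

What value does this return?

2025-02-28 14:33:00

208 minutes = 3h 28m; +208 minutes from 2025-02-28 11:05:00 is 2025-02-28 14:33:00.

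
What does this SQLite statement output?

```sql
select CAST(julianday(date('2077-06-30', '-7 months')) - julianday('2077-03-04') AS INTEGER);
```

-94

Adding -7 months to 2077-06-30 gives 2076-11-30.
0 days remain in November 2076 after the 30th (30 − 30).
December 2076: 31 days.
January 2077: 31 days.
February 2077: 28 days.
Then 4 days into March 2077.
Total: 0 + 31 + 31 + 28 + 4 = 94.
The subtraction is earlier − later, so the result is −94 → -94.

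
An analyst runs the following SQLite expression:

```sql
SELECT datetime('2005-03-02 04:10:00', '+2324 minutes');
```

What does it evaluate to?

2005-03-03 18:54:00

2324 minutes = 38h 44m; +2324 minutes from 2005-03-02 04:10:00 is 2005-03-03 18:54:00 (crosses midnight).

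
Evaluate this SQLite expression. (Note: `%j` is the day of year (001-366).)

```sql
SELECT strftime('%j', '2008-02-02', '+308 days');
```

First apply '+308 days': 2008-02-02 → 2008-12-06.
Day-of-year for 2008-12-06: days since 2008-01-01 inclusive = 341, zero-padded to 341.

341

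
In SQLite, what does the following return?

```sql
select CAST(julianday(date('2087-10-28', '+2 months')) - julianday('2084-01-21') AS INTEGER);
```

1437

Adding +2 months to 2087-10-28 gives 2087-12-28.
10 days remain in January 2084 after the 21st (31 − 21).
Full months from February 2084 through November 2087 contribute their day counts.
Then 28 days into December 2087.
Total: 10 + 29 + 31 + 30 + 31 + 30 + 31 + 31 + 30 + 31 + 30 + 31 + 31 + 28 + 31 + 30 + 31 + 30 + 31 + 31 + 30 + 31 + 30 + 31 + 31 + 28 + 31 + 30 + 31 + 30 + 31 + 31 + 30 + 31 + 30 + 31 + 31 + 28 + 31 + 30 + 31 + 30 + 31 + 31 + 30 + 31 + 30 + 28 = 1437.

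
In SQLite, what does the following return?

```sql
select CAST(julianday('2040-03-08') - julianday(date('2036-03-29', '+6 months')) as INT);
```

1256

Adding +6 months to 2036-03-29 gives 2036-09-29.
1 day remains in September 2036 after the 29th (30 − 29).
Full months from October 2036 through February 2040 contribute their day counts.
Then 8 days into March 2040.
Total: 1 + 31 + 30 + 31 + 31 + 28 + 31 + 30 + 31 + 30 + 31 + 31 + 30 + 31 + 30 + 31 + 31 + 28 + 31 + 30 + 31 + 30 + 31 + 31 + 30 + 31 + 30 + 31 + 31 + 28 + 31 + 30 + 31 + 30 + 31 + 31 + 30 + 31 + 30 + 31 + 31 + 29 + 8 = 1256.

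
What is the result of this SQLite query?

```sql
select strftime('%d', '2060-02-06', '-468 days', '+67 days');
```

01

First apply '-468 days', '+67 days': 2060-02-06 → 2059-01-01.
`%d` extracts the 2-digit day of month: 01.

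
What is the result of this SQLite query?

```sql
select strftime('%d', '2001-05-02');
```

`%d` extracts the 2-digit day of month: 02.

02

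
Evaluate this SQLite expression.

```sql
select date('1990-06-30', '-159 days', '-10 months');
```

1989-03-22

Applying '-159 days' to 1990-06-30: counting 159 days back gives 1990-01-22.
Adding -10 months to 1990-01-22 gives 1989-03-22.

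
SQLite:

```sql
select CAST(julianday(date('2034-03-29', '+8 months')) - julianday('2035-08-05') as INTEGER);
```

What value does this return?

-249

Adding +8 months to 2034-03-29 gives 2034-11-29.
1 day remains in November 2034 after the 29th (30 − 29).
Full months from December 2034 through July 2035 contribute their day counts.
Then 5 days into August 2035.
Total: 1 + 31 + 31 + 28 + 31 + 30 + 31 + 30 + 31 + 5 = 249.
The subtraction is earlier − later, so the result is −249 → -249.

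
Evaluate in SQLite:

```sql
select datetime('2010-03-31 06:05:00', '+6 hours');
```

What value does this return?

+6 hours from 2010-03-31 06:05:00 is 2010-03-31 12:05:00.

2010-03-31 12:05:00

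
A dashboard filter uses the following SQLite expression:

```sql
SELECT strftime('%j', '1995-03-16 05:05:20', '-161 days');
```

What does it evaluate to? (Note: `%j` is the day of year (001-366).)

279

First apply '-161 days': 1995-03-16 05:05:20 → 1994-10-06 05:05:20.
Day-of-year for 1994-10-06: days since 1994-01-01 inclusive = 279, zero-padded to 279.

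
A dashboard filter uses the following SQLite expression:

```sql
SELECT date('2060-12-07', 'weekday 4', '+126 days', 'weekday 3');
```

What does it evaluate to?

`weekday 4` advances to the next Thursday; 2060-12-07 is a Tuesday, so it moves forward to 2060-12-09.
Applying '+126 days' to 2060-12-09: counting 126 days forward gives 2061-04-14.
`weekday 3` advances to the next Wednesday; 2061-04-14 is a Thursday, so it moves forward to 2061-04-20.

2061-04-20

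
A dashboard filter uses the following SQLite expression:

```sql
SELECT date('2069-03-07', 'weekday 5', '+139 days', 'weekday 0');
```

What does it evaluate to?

`weekday 5` advances to the next Friday; 2069-03-07 is a Thursday, so it moves forward to 2069-03-08.
Applying '+139 days' to 2069-03-08: counting 139 days forward gives 2069-07-25.
`weekday 0` advances to the next Sunday; 2069-07-25 is a Thursday, so it moves forward to 2069-07-28.

2069-07-28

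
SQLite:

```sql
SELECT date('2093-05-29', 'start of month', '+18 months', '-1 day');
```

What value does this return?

`start of month` rewinds 2093-05-29 to 2093-05-01.
Adding +18 months to 2093-05-01 gives 2094-11-01.
Going back 1 day from 2094-11-01 reaches 2094-10-31 (last day of October, 31 days).

2094-10-31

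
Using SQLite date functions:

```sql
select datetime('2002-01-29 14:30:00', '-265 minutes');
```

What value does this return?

2002-01-29 10:05:00

265 minutes = 4h 25m; -265 minutes from 2002-01-29 14:30:00 is 2002-01-29 10:05:00.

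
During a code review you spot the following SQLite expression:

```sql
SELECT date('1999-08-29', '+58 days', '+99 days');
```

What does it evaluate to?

2000-02-02

Applying '+58 days' to 1999-08-29: counting 58 days forward gives 1999-10-26.
Applying '+99 days' to 1999-10-26: counting 99 days forward gives 2000-02-02.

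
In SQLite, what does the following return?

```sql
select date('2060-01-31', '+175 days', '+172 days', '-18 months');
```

2059-07-12

Applying '+175 days' to 2060-01-31: counting 175 days forward gives 2060-07-24.
Applying '+172 days' to 2060-07-24: counting 172 days forward gives 2061-01-12.
Adding -18 months to 2061-01-12 gives 2059-07-12.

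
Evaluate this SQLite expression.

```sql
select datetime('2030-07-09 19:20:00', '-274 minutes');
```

2030-07-09 14:46:00

274 minutes = 4h 34m; -274 minutes from 2030-07-09 19:20:00 is 2030-07-09 14:46:00.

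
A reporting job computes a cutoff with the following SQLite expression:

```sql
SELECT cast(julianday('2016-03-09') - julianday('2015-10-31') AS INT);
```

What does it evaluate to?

130

0 days remain in October 2015 after the 31st (31 − 31).
November 2015: 30 days.
December 2015: 31 days.
January 2016: 31 days.
February 2016: 29 days (leap year).
Then 9 days into March 2016.
Total: 0 + 30 + 31 + 31 + 29 + 9 = 130.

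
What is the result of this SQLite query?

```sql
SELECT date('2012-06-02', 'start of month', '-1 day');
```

`start of month` rewinds 2012-06-02 to 2012-06-01.
Going back 1 day from 2012-06-01 reaches 2012-05-31 (last day of May, 31 days).

2012-05-31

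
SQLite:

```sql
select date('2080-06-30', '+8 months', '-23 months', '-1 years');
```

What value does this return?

2078-04-02

Adding +8 months to 2080-06-30 targets 2081-02-30. February 2081 has only 28 days, so SQLite normalizes the 2-day overflow forward to 2081-03-02.
Adding -23 months to 2081-03-02 gives 2079-04-02.
Adding -1 year to 2079-04-02 gives 2078-04-02.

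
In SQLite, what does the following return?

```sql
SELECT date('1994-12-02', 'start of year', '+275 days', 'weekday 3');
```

1994-10-05

`start of year` rewinds 1994-12-02 to 1994-01-01.
Applying '+275 days' to 1994-01-01: counting 275 days forward gives 1994-10-03.
`weekday 3` advances to the next Wednesday; 1994-10-03 is a Monday, so it moves forward to 1994-10-05.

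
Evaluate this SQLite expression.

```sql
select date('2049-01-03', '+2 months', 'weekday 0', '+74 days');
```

2049-05-20

Adding +2 months to 2049-01-03 gives 2049-03-03.
`weekday 0` advances to the next Sunday; 2049-03-03 is a Wednesday, so it moves forward to 2049-03-07.
Applying '+74 days' to 2049-03-07: counting 74 days forward gives 2049-05-20.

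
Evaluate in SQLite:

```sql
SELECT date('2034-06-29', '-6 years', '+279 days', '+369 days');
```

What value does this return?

2030-04-08

Adding -6 years to 2034-06-29 gives 2028-06-29.
Applying '+279 days' to 2028-06-29: counting 279 days forward gives 2029-04-04.
Applying '+369 days' to 2029-04-04: counting 369 days forward gives 2030-04-08.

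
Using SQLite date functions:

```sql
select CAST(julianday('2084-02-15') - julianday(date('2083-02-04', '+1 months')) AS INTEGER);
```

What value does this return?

348

Adding +1 month to 2083-02-04 gives 2083-03-04.
27 days remain in March 2083 after the 4th (31 − 4).
Full months from April 2083 through January 2084 contribute their day counts.
Then 15 days into February 2084.
Total: 27 + 30 + 31 + 30 + 31 + 31 + 30 + 31 + 30 + 31 + 31 + 15 = 348.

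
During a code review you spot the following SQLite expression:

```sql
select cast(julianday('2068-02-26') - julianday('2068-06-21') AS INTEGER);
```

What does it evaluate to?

-116

3 days remain in February 2068 after the 26th (29 − 26).
March 2068: 31 days.
April 2068: 30 days.
May 2068: 31 days.
Then 21 days into June 2068.
Total: 3 + 31 + 30 + 31 + 21 = 116.
The subtraction is earlier − later, so the result is −116 → -116.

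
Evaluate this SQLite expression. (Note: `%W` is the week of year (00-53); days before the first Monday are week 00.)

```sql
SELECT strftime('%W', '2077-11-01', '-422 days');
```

35

First apply '-422 days': 2077-11-01 → 2076-09-05.
2076-09-05 is a Saturday. SQLite's %W counts Mondays since the year started; the result is 35.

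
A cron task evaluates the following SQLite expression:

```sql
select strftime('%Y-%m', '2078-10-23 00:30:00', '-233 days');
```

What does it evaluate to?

First apply '-233 days': 2078-10-23 00:30:00 → 2078-03-04 00:30:00.
`%Y-%m` extracts the year-month: 2078-03.

2078-03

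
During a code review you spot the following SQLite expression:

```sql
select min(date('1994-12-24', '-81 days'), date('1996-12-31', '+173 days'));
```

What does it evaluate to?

date('1994-12-24', '-81 days') → 1994-10-04.
date('1996-12-31', '+173 days') → 1997-06-22.
Earlier of the two is 1994-10-04.

1994-10-04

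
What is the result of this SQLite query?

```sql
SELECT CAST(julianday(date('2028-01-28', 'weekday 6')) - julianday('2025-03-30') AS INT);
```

1035

`weekday 6` advances to the next Saturday; 2028-01-28 is a Friday, so it moves forward to 2028-01-29.
1 day remains in March 2025 after the 30th (31 − 30).
Full months from April 2025 through December 2027 contribute their day counts.
Then 29 days into January 2028.
Total: 1 + 30 + 31 + 30 + 31 + 31 + 30 + 31 + 30 + 31 + 31 + 28 + 31 + 30 + 31 + 30 + 31 + 31 + 30 + 31 + 30 + 31 + 31 + 28 + 31 + 30 + 31 + 30 + 31 + 31 + 30 + 31 + 30 + 31 + 29 = 1035.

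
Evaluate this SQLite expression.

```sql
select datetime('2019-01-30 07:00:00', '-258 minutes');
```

2019-01-30 02:42:00

258 minutes = 4h 18m; -258 minutes from 2019-01-30 07:00:00 is 2019-01-30 02:42:00.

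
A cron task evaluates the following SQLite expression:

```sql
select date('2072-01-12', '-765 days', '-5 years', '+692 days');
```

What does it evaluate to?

Applying '-765 days' to 2072-01-12: counting 765 days back gives 2069-12-08.
Adding -5 years to 2069-12-08 gives 2064-12-08.
Applying '+692 days' to 2064-12-08: counting 692 days forward gives 2066-10-31.

2066-10-31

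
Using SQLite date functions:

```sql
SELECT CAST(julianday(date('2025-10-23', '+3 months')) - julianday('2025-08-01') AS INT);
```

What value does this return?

175

Adding +3 months to 2025-10-23 gives 2026-01-23.
30 days remain in August 2025 after the 1st (31 − 1).
September 2025: 30 days.
October 2025: 31 days.
November 2025: 30 days.
December 2025: 31 days.
Then 23 days into January 2026.
Total: 30 + 30 + 31 + 30 + 31 + 23 = 175.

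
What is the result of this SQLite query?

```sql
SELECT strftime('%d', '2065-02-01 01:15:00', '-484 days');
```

First apply '-484 days': 2065-02-01 01:15:00 → 2063-10-06 01:15:00.
`%d` extracts the 2-digit day of month: 06.

06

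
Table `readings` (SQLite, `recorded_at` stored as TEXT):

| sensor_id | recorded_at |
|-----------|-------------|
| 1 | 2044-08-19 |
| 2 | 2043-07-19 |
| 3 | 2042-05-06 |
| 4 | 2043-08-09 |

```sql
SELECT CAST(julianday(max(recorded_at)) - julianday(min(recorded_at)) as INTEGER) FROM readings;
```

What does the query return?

836

MIN = 2042-05-06, MAX = 2044-08-19.
25 days remain in May 2042 after the 6th (31 − 6).
Full months from June 2042 through July 2044 contribute their day counts.
Then 19 days into August 2044.
Total: 25 + 30 + 31 + 31 + 30 + 31 + 30 + 31 + 31 + 28 + 31 + 30 + 31 + 30 + 31 + 31 + 30 + 31 + 30 + 31 + 31 + 29 + 31 + 30 + 31 + 30 + 31 + 19 = 836.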